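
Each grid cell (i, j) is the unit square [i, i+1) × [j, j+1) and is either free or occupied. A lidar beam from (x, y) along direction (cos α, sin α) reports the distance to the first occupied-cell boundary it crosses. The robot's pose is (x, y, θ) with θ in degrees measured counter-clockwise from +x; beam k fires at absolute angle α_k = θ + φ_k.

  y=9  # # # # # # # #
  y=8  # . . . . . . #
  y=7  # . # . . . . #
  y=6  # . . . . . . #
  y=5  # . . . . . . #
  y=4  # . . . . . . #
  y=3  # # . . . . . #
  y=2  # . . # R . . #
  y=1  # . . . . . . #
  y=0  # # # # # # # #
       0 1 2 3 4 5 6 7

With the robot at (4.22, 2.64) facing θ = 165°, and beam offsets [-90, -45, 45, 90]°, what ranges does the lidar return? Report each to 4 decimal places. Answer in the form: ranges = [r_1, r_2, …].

ranges = [6.5844, 6.4400, 0.2540, 1.6979]

beam 1: φ=-90°, α=75°
  direction (0.2588, 0.9659); cell (4,2); t to first gridline: x 3.0137, y 0.3727 (then +3.8637 / +1.0353)
    (4,3) via y @ 0.3727
    (4,4) via y @ 1.4080
    (4,5) via y @ 2.4433
    (5,5) via x @ 3.0137
    (5,6) via y @ 3.4785
    (5,7) via y @ 4.5138
    (5,8) via y @ 5.5491
    (5,9) via y @ 6.5844  # hit
  → r_1 = 6.5844
beam 2: φ=-45°, α=120°
  direction (-0.5000, 0.8660); cell (4,2); t to first gridline: x 0.4400, y 0.4157 (then +2.0000 / +1.1547)
    (4,3) via y @ 0.4157
    (3,3) via x @ 0.4400
    (3,4) via y @ 1.5704
    (2,4) via x @ 2.4400
    (2,5) via y @ 2.7251
    (2,6) via y @ 3.8798
    (1,6) via x @ 4.4400
    (1,7) via y @ 5.0345
    (1,8) via y @ 6.1892
    (0,8) via x @ 6.4400  # hit
  → r_2 = 6.4400
beam 3: φ=45°, α=210°
  direction (-0.8660, -0.5000); cell (4,2); t to first gridline: x 0.2540, y 1.2800 (then +1.1547 / +2.0000)
    (3,2) via x @ 0.2540  # hit
  → r_3 = 0.2540
beam 4: φ=90°, α=255°
  direction (-0.2588, -0.9659); cell (4,2); t to first gridline: x 0.8500, y 0.6626 (then +3.8637 / +1.0353)
    (4,1) via y @ 0.6626
    (3,1) via x @ 0.8500
    (3,0) via y @ 1.6979  # hit
  → r_4 = 1.6979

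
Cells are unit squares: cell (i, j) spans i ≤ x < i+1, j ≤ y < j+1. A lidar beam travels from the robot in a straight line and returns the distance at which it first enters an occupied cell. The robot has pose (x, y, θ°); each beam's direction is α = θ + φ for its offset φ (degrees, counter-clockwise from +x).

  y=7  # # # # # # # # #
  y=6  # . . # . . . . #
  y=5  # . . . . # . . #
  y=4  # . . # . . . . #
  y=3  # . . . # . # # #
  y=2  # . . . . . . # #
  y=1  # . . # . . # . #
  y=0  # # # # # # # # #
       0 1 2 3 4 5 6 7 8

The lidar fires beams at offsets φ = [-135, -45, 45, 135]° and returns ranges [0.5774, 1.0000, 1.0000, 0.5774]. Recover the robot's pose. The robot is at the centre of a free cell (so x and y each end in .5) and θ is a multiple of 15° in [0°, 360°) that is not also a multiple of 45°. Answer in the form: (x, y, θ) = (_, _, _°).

(x, y, θ) = (4.5, 6.5, 345°)

Candidates: 33 free-cell centres × 16 headings = 528 poses. Raycast each; keep the one whose scan matches to 4 dp.
  (4.5, 6.5, 195°): beam 2 = 0.5774 ≠ 1.0000 ✗
  (5.5, 3.5, 30°): beam 1 = 2.5882 ≠ 0.5774 ✗
  (5.5, 3.5, 255°): beam 1 = 3.0000 ≠ 0.5774 ✗
  (5.5, 1.5, 105°): beam 2 = 1.7321 ≠ 1.0000 ✗
  …
  (4.5, 6.5, 345°): r_1=0.5774, r_2=1.0000, r_3=1.0000, r_4=0.5774 — all match ✓
Unique over the lattice → pose = (4.5, 6.5, 345°).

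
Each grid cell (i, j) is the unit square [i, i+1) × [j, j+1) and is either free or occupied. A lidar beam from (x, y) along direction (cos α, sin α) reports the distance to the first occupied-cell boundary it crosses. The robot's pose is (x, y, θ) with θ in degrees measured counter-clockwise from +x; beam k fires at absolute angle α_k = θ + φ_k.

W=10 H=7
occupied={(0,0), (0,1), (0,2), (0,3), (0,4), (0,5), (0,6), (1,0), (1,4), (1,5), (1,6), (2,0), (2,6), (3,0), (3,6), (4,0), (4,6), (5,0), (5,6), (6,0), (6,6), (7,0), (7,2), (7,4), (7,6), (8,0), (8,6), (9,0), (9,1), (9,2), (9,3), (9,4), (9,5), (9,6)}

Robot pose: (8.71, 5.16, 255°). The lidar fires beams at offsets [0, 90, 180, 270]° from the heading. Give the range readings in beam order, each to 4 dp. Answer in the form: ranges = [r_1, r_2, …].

beam 1: φ=0°, α=255°
  direction (-0.2588, -0.9659); cell (8,5); t to first gridline: x 2.7432, y 0.1656 (then +3.8637 / +1.0353)
    (8,4) via y @ 0.1656
    (8,3) via y @ 1.2009
    (8,2) via y @ 2.2362
    (7,2) via x @ 2.7432  # hit
  → r_1 = 2.7432
beam 2: φ=90°, α=345°
  direction (0.9659, -0.2588); cell (8,5); t to first gridline: x 0.3002, y 0.6182 (then +1.0353 / +3.8637)
    (9,5) via x @ 0.3002  # hit
  → r_2 = 0.3002
beam 3: φ=180°, α=75°
  direction (0.2588, 0.9659); cell (8,5); t to first gridline: x 1.1205, y 0.8696 (then +3.8637 / +1.0353)
    (8,6) via y @ 0.8696  # hit
  → r_3 = 0.8696
beam 4: φ=270°, α=165°
  direction (-0.9659, 0.2588); cell (8,5); t to first gridline: x 0.7350, y 3.2455 (then +1.0353 / +3.8637)
    (7,5) via x @ 0.7350
    (6,5) via x @ 1.7703
    (5,5) via x @ 2.8056
    (5,6) via y @ 3.2455  # hit
  → r_4 = 3.2455

ranges = [2.7432, 0.3002, 0.8696, 3.2455]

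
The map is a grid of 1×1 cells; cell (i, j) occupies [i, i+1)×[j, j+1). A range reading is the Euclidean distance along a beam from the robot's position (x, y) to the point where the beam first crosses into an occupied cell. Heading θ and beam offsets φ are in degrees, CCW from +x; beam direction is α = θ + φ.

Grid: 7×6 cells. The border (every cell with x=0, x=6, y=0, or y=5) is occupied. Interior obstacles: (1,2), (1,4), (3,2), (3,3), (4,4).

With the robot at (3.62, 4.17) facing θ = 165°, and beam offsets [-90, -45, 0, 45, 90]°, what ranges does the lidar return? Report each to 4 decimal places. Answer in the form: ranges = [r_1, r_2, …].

ranges = [0.8593, 0.9584, 1.6771, 0.3400, 0.1760]

beam 1: φ=-90°, α=75°
  dir = (cos 75°, sin 75°) = (0.2588, 0.9659); from cell (3,4)
  next x-line at t=1.4682, next y-line at t=0.8593; Δt_x=3.8637, Δt_y=1.0353
    y: enter (3,5) at t=0.8593 ← occupied
  → r_1 = 0.8593
beam 2: φ=-45°, α=120°
  dir = (cos 120°, sin 120°) = (-0.5000, 0.8660); from cell (3,4)
  next x-line at t=1.2400, next y-line at t=0.9584; Δt_x=2.0000, Δt_y=1.1547
    y: enter (3,5) at t=0.9584 ← occupied
  → r_2 = 0.9584
beam 3: φ=0°, α=165°
  dir = (cos 165°, sin 165°) = (-0.9659, 0.2588); from cell (3,4)
  next x-line at t=0.6419, next y-line at t=3.2069; Δt_x=1.0353, Δt_y=3.8637
    x: enter (2,4) at t=0.6419
    x: enter (1,4) at t=1.6771 ← occupied
  → r_3 = 1.6771
beam 4: φ=45°, α=210°
  dir = (cos 210°, sin 210°) = (-0.8660, -0.5000); from cell (3,4)
  next x-line at t=0.7159, next y-line at t=0.3400; Δt_x=1.1547, Δt_y=2.0000
    y: enter (3,3) at t=0.3400 ← occupied
  → r_4 = 0.3400
beam 5: φ=90°, α=255°
  dir = (cos 255°, sin 255°) = (-0.2588, -0.9659); from cell (3,4)
  next x-line at t=2.3955, next y-line at t=0.1760; Δt_x=3.8637, Δt_y=1.0353
    y: enter (3,3) at t=0.1760 ← occupied
  → r_5 = 0.1760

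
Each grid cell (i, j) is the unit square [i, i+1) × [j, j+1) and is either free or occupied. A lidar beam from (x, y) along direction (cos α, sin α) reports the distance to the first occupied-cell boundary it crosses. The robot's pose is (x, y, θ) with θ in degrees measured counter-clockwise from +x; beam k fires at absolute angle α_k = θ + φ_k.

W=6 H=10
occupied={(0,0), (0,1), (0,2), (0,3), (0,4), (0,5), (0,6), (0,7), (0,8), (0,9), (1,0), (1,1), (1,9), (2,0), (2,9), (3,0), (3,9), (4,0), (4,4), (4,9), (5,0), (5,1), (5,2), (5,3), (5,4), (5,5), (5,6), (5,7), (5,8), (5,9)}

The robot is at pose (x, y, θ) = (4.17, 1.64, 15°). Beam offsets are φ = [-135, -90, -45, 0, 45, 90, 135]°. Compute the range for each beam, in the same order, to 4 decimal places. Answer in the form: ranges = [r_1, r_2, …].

ranges = [0.7390, 0.6626, 0.9584, 0.8593, 1.6600, 7.6196, 3.6604]

beam 1: φ=-135°, α=240°
  d=(-0.5000,-0.8660)  start (4,1)  tX=0.3400 tY=0.7390  stride 1/|dx|=2.0000 1/|dy|=1.1547
    cross x-line → (3,1), t=0.3400
    cross y-line → (3,0), t=0.7390 (wall)
  → r_1 = 0.7390
beam 2: φ=-90°, α=285°
  d=(0.2588,-0.9659)  start (4,1)  tX=3.2069 tY=0.6626  stride 1/|dx|=3.8637 1/|dy|=1.0353
    cross y-line → (4,0), t=0.6626 (wall)
  → r_2 = 0.6626
beam 3: φ=-45°, α=330°
  d=(0.8660,-0.5000)  start (4,1)  tX=0.9584 tY=1.2800  stride 1/|dx|=1.1547 1/|dy|=2.0000
    cross x-line → (5,1), t=0.9584 (wall)
  → r_3 = 0.9584
beam 4: φ=0°, α=15°
  d=(0.9659,0.2588)  start (4,1)  tX=0.8593 tY=1.3909  stride 1/|dx|=1.0353 1/|dy|=3.8637
    cross x-line → (5,1), t=0.8593 (wall)
  → r_4 = 0.8593
beam 5: φ=45°, α=60°
  d=(0.5000,0.8660)  start (4,1)  tX=1.6600 tY=0.4157  stride 1/|dx|=2.0000 1/|dy|=1.1547
    cross y-line → (4,2), t=0.4157
    cross y-line → (4,3), t=1.5704
    cross x-line → (5,3), t=1.6600 (wall)
  → r_5 = 1.6600
beam 6: φ=90°, α=105°
  d=(-0.2588,0.9659)  start (4,1)  tX=0.6568 tY=0.3727  stride 1/|dx|=3.8637 1/|dy|=1.0353
    cross y-line → (4,2), t=0.3727
    cross x-line → (3,2), t=0.6568
    cross y-line → (3,3), t=1.4080
    cross y-line → (3,4), t=2.4433
    cross y-line → (3,5), t=3.4785
    cross y-line → (3,6), t=4.5138
    cross x-line → (2,6), t=4.5205
    cross y-line → (2,7), t=5.5491
    cross y-line → (2,8), t=6.5844
    cross y-line → (2,9), t=7.6196 (wall)
  → r_6 = 7.6196
beam 7: φ=135°, α=150°
  d=(-0.8660,0.5000)  start (4,1)  tX=0.1963 tY=0.7200  stride 1/|dx|=1.1547 1/|dy|=2.0000
    cross x-line → (3,1), t=0.1963
    cross y-line → (3,2), t=0.7200
    cross x-line → (2,2), t=1.3510
    cross x-line → (1,2), t=2.5057
    cross y-line → (1,3), t=2.7200
    cross x-line → (0,3), t=3.6604 (wall)
  → r_7 = 3.6604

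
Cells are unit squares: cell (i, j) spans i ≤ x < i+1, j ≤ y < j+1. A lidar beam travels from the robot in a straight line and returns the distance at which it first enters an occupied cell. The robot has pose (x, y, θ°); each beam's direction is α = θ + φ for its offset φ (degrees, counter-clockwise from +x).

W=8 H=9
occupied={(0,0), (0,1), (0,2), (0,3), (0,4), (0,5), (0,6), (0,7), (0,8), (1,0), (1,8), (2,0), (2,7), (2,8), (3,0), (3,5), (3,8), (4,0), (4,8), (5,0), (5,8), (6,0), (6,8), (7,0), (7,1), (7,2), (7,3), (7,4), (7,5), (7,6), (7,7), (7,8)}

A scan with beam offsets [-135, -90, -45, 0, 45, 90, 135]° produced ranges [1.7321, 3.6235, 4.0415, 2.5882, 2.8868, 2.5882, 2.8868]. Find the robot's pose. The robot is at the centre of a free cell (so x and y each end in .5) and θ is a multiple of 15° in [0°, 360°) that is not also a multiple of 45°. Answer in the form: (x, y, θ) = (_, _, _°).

The pose lattice has 40·16 = 640 candidates. Test each by forward raycasting.
  (1.5, 3.5, 240°): beam 1 = 1.9319 ≠ 1.7321 ✗
  (3.5, 2.5, 240°): beam 1 = 4.6587 ≠ 1.7321 ✗
  (6.5, 3.5, 285°): beam 1 = 3.0000 ≠ 1.7321 ✗
  (2.5, 5.5, 60°): beam 1 = 4.6587 ≠ 1.7321 ✗
  …
  (4.5, 3.5, 255°): r_1=1.7321, r_2=3.6235, r_3=4.0415, r_4=2.5882, r_5=2.8868, r_6=2.5882, r_7=2.8868 — all match ✓
Only this pose fits every beam.

(x, y, θ) = (4.5, 3.5, 255°)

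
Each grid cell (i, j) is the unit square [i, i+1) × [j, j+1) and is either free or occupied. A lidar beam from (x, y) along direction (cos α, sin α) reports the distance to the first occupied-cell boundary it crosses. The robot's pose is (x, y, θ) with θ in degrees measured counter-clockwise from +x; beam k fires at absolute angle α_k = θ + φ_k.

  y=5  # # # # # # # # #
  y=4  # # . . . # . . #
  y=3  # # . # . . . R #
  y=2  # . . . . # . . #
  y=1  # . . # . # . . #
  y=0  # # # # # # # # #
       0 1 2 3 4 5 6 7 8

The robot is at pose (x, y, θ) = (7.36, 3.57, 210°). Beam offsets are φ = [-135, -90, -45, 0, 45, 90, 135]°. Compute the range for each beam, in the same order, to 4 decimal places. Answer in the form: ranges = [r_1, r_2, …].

ranges = [1.4804, 1.6512, 1.6614, 1.5704, 2.6607, 1.2800, 0.6626]

beam 1: φ=-135°, α=75°
  dir = (cos 75°, sin 75°) = (0.2588, 0.9659); from cell (7,3)
  next x-line at t=2.4728, next y-line at t=0.4452; Δt_x=3.8637, Δt_y=1.0353
    y: enter (7,4) at t=0.4452
    y: enter (7,5) at t=1.4804 ← occupied
  → r_1 = 1.4804
beam 2: φ=-90°, α=120°
  dir = (cos 120°, sin 120°) = (-0.5000, 0.8660); from cell (7,3)
  next x-line at t=0.7200, next y-line at t=0.4965; Δt_x=2.0000, Δt_y=1.1547
    y: enter (7,4) at t=0.4965
    x: enter (6,4) at t=0.7200
    y: enter (6,5) at t=1.6512 ← occupied
  → r_2 = 1.6512
beam 3: φ=-45°, α=165°
  dir = (cos 165°, sin 165°) = (-0.9659, 0.2588); from cell (7,3)
  next x-line at t=0.3727, next y-line at t=1.6614; Δt_x=1.0353, Δt_y=3.8637
    x: enter (6,3) at t=0.3727
    x: enter (5,3) at t=1.4080
    y: enter (5,4) at t=1.6614 ← occupied
  → r_3 = 1.6614
beam 4: φ=0°, α=210°
  dir = (cos 210°, sin 210°) = (-0.8660, -0.5000); from cell (7,3)
  next x-line at t=0.4157, next y-line at t=1.1400; Δt_x=1.1547, Δt_y=2.0000
    x: enter (6,3) at t=0.4157
    y: enter (6,2) at t=1.1400
    x: enter (5,2) at t=1.5704 ← occupied
  → r_4 = 1.5704
beam 5: φ=45°, α=255°
  dir = (cos 255°, sin 255°) = (-0.2588, -0.9659); from cell (7,3)
  next x-line at t=1.3909, next y-line at t=0.5901; Δt_x=3.8637, Δt_y=1.0353
    y: enter (7,2) at t=0.5901
    x: enter (6,2) at t=1.3909
    y: enter (6,1) at t=1.6254
    y: enter (6,0) at t=2.6607 ← occupied
  → r_5 = 2.6607
beam 6: φ=90°, α=300°
  dir = (cos 300°, sin 300°) = (0.5000, -0.8660); from cell (7,3)
  next x-line at t=1.2800, next y-line at t=0.6582; Δt_x=2.0000, Δt_y=1.1547
    y: enter (7,2) at t=0.6582
    x: enter (8,2) at t=1.2800 ← occupied
  → r_6 = 1.2800
beam 7: φ=135°, α=345°
  dir = (cos 345°, sin 345°) = (0.9659, -0.2588); from cell (7,3)
  next x-line at t=0.6626, next y-line at t=2.2023; Δt_x=1.0353, Δt_y=3.8637
    x: enter (8,3) at t=0.6626 ← occupied
  → r_7 = 0.6626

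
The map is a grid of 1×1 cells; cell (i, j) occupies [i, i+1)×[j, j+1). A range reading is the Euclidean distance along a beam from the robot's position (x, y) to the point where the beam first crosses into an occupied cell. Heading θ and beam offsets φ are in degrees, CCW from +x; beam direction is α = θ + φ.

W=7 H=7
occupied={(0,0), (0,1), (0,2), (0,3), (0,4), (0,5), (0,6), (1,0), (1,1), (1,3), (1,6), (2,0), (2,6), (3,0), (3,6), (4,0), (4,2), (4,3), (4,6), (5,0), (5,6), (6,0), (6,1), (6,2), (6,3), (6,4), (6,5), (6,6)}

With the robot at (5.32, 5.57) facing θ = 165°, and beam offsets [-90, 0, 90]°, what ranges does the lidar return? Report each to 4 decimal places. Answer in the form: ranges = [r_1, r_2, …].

ranges = [0.4452, 1.6614, 1.6254]

beam 1: φ=-90°, α=75°
  dir = (cos 75°, sin 75°) = (0.2588, 0.9659); from cell (5,5)
  next x-line at t=2.6273, next y-line at t=0.4452; Δt_x=3.8637, Δt_y=1.0353
    y: enter (5,6) at t=0.4452 ← occupied
  → r_1 = 0.4452
beam 2: φ=0°, α=165°
  dir = (cos 165°, sin 165°) = (-0.9659, 0.2588); from cell (5,5)
  next x-line at t=0.3313, next y-line at t=1.6614; Δt_x=1.0353, Δt_y=3.8637
    x: enter (4,5) at t=0.3313
    x: enter (3,5) at t=1.3666
    y: enter (3,6) at t=1.6614 ← occupied
  → r_2 = 1.6614
beam 3: φ=90°, α=255°
  dir = (cos 255°, sin 255°) = (-0.2588, -0.9659); from cell (5,5)
  next x-line at t=1.2364, next y-line at t=0.5901; Δt_x=3.8637, Δt_y=1.0353
    y: enter (5,4) at t=0.5901
    x: enter (4,4) at t=1.2364
    y: enter (4,3) at t=1.6254 ← occupied
  → r_3 = 1.6254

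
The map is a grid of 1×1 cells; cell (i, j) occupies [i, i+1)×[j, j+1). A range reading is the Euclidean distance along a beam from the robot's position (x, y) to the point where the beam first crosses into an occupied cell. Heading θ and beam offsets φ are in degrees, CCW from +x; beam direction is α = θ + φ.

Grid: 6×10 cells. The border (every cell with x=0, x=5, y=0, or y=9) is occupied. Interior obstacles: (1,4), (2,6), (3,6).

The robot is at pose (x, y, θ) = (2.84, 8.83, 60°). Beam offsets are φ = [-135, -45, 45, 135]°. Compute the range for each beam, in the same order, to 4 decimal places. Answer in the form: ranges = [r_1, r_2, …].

ranges = [1.8946, 0.6568, 0.1760, 1.9049]

beam 1: φ=-135°, α=285°
  cosα=0.2588 sinα=-0.9659 | (2,8) | tMaxX 0.6182 tMaxY 0.8593 | tΔX 3.8637 tΔY 1.0353
    t=0.6182 [x] (3,8)
    t=0.8593 [y] (3,7)
    t=1.8946 [y] (3,6) — stop
  → r_1 = 1.8946
beam 2: φ=-45°, α=15°
  cosα=0.9659 sinα=0.2588 | (2,8) | tMaxX 0.1656 tMaxY 0.6568 | tΔX 1.0353 tΔY 3.8637
    t=0.1656 [x] (3,8)
    t=0.6568 [y] (3,9) — stop
  → r_2 = 0.6568
beam 3: φ=45°, α=105°
  cosα=-0.2588 sinα=0.9659 | (2,8) | tMaxX 3.2455 tMaxY 0.1760 | tΔX 3.8637 tΔY 1.0353
    t=0.1760 [y] (2,9) — stop
  → r_3 = 0.1760
beam 4: φ=135°, α=195°
  cosα=-0.9659 sinα=-0.2588 | (2,8) | tMaxX 0.8696 tMaxY 3.2069 | tΔX 1.0353 tΔY 3.8637
    t=0.8696 [x] (1,8)
    t=1.9049 [x] (0,8) — stop
  → r_4 = 1.9049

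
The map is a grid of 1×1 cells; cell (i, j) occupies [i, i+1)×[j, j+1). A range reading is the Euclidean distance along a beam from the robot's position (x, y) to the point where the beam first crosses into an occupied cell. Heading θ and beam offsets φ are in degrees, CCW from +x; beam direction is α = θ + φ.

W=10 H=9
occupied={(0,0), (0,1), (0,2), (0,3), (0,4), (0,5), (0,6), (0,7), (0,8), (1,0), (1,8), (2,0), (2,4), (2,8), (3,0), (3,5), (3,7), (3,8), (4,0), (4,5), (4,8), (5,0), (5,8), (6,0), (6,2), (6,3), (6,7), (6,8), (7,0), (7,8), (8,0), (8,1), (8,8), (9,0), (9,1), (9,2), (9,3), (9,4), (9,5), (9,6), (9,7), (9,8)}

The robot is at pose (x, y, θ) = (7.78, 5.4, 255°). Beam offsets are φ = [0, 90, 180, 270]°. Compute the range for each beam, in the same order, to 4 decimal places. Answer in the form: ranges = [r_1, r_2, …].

ranges = [3.0137, 1.2630, 2.6917, 7.0192]

beam 1: φ=0°, α=255°
  d=(-0.2588,-0.9659)  start (7,5)  tX=3.0137 tY=0.4141  stride 1/|dx|=3.8637 1/|dy|=1.0353
    cross y-line → (7,4), t=0.4141
    cross y-line → (7,3), t=1.4494
    cross y-line → (7,2), t=2.4847
    cross x-line → (6,2), t=3.0137 (wall)
  → r_1 = 3.0137
beam 2: φ=90°, α=345°
  d=(0.9659,-0.2588)  start (7,5)  tX=0.2278 tY=1.5455  stride 1/|dx|=1.0353 1/|dy|=3.8637
    cross x-line → (8,5), t=0.2278
    cross x-line → (9,5), t=1.2630 (wall)
  → r_2 = 1.2630
beam 3: φ=180°, α=75°
  d=(0.2588,0.9659)  start (7,5)  tX=0.8500 tY=0.6212  stride 1/|dx|=3.8637 1/|dy|=1.0353
    cross y-line → (7,6), t=0.6212
    cross x-line → (8,6), t=0.8500
    cross y-line → (8,7), t=1.6564
    cross y-line → (8,8), t=2.6917 (wall)
  → r_3 = 2.6917
beam 4: φ=270°, α=165°
  d=(-0.9659,0.2588)  start (7,5)  tX=0.8075 tY=2.3182  stride 1/|dx|=1.0353 1/|dy|=3.8637
    cross x-line → (6,5), t=0.8075
    cross x-line → (5,5), t=1.8428
    cross y-line → (5,6), t=2.3182
    cross x-line → (4,6), t=2.8781
    cross x-line → (3,6), t=3.9133
    cross x-line → (2,6), t=4.9486
    cross x-line → (1,6), t=5.9839
    cross y-line → (1,7), t=6.1819
    cross x-line → (0,7), t=7.0192 (wall)
  → r_4 = 7.0192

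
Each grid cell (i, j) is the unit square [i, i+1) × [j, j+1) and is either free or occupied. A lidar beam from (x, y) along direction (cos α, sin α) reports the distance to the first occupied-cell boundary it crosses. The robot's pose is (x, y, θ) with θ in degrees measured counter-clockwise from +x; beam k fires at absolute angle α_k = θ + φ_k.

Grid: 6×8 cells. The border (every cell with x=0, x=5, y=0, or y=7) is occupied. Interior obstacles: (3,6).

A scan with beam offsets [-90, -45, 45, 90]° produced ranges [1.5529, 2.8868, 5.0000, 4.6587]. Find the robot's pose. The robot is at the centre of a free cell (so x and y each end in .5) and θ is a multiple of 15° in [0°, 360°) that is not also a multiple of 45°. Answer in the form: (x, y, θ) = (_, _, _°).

Enumerate (i+0.5, j+0.5, θ) over the 23 free cells and 16 admissible headings. For each, cast all 4 beams and compare to the given ranges.
  (3.5, 3.5, 255°): beam 1 = 2.5882 ≠ 1.5529 ✗
  (2.5, 1.5, 345°): beam 1 = 0.5176 ≠ 1.5529 ✗
  (1.5, 6.5, 285°): beam 1 = 0.5176 ≠ 1.5529 ✗
  (1.5, 2.5, 120°): beam 1 = 4.0415 ≠ 1.5529 ✗
  (2.5, 1.5, 300°): beam 1 = 1.0000 ≠ 1.5529 ✗
  …
  (2.5, 2.5, 15°): r_1=1.5529, r_2=2.8868, r_3=5.0000, r_4=4.6587 — all match ✓
No second candidate reproduces the full scan.

(x, y, θ) = (2.5, 2.5, 15°)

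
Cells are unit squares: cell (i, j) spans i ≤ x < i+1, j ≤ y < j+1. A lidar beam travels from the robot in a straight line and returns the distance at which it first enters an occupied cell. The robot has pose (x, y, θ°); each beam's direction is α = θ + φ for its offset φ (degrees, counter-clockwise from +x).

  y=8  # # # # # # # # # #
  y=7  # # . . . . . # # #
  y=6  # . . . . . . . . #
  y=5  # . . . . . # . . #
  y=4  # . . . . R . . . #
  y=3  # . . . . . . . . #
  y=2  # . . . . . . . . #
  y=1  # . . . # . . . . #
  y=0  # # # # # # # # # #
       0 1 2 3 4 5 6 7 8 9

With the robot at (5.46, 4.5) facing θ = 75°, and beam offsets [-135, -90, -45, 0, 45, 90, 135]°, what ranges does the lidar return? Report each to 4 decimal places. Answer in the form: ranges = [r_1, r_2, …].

ranges = [4.0415, 3.6649, 1.0000, 3.6235, 4.0415, 4.6173, 5.1500]

beam 1: φ=-135°, α=300°
  direction (0.5000, -0.8660); cell (5,4); t to first gridline: x 1.0800, y 0.5774 (then +2.0000 / +1.1547)
    (5,3) via y @ 0.5774
    (6,3) via x @ 1.0800
    (6,2) via y @ 1.7321
    (6,1) via y @ 2.8868
    (7,1) via x @ 3.0800
    (7,0) via y @ 4.0415  # hit
  → r_1 = 4.0415
beam 2: φ=-90°, α=345°
  direction (0.9659, -0.2588); cell (5,4); t to first gridline: x 0.5590, y 1.9319 (then +1.0353 / +3.8637)
    (6,4) via x @ 0.5590
    (7,4) via x @ 1.5943
    (7,3) via y @ 1.9319
    (8,3) via x @ 2.6296
    (9,3) via x @ 3.6649  # hit
  → r_2 = 3.6649
beam 3: φ=-45°, α=30°
  direction (0.8660, 0.5000); cell (5,4); t to first gridline: x 0.6235, y 1.0000 (then +1.1547 / +2.0000)
    (6,4) via x @ 0.6235
    (6,5) via y @ 1.0000  # hit
  → r_3 = 1.0000
beam 4: φ=0°, α=75°
  direction (0.2588, 0.9659); cell (5,4); t to first gridline: x 2.0864, y 0.5176 (then +3.8637 / +1.0353)
    (5,5) via y @ 0.5176
    (5,6) via y @ 1.5529
    (6,6) via x @ 2.0864
    (6,7) via y @ 2.5882
    (6,8) via y @ 3.6235  # hit
  → r_4 = 3.6235
beam 5: φ=45°, α=120°
  direction (-0.5000, 0.8660); cell (5,4); t to first gridline: x 0.9200, y 0.5774 (then +2.0000 / +1.1547)
    (5,5) via y @ 0.5774
    (4,5) via x @ 0.9200
    (4,6) via y @ 1.7321
    (4,7) via y @ 2.8868
    (3,7) via x @ 2.9200
    (3,8) via y @ 4.0415  # hit
  → r_5 = 4.0415
beam 6: φ=90°, α=165°
  direction (-0.9659, 0.2588); cell (5,4); t to first gridline: x 0.4762, y 1.9319 (then +1.0353 / +3.8637)
    (4,4) via x @ 0.4762
    (3,4) via x @ 1.5115
    (3,5) via y @ 1.9319
    (2,5) via x @ 2.5468
    (1,5) via x @ 3.5821
    (0,5) via x @ 4.6173  # hit
  → r_6 = 4.6173
beam 7: φ=135°, α=210°
  direction (-0.8660, -0.5000); cell (5,4); t to first gridline: x 0.5312, y 1.0000 (then +1.1547 / +2.0000)
    (4,4) via x @ 0.5312
    (4,3) via y @ 1.0000
    (3,3) via x @ 1.6859
    (2,3) via x @ 2.8406
    (2,2) via y @ 3.0000
    (1,2) via x @ 3.9953
    (1,1) via y @ 5.0000
    (0,1) via x @ 5.1500  # hit
  → r_7 = 5.1500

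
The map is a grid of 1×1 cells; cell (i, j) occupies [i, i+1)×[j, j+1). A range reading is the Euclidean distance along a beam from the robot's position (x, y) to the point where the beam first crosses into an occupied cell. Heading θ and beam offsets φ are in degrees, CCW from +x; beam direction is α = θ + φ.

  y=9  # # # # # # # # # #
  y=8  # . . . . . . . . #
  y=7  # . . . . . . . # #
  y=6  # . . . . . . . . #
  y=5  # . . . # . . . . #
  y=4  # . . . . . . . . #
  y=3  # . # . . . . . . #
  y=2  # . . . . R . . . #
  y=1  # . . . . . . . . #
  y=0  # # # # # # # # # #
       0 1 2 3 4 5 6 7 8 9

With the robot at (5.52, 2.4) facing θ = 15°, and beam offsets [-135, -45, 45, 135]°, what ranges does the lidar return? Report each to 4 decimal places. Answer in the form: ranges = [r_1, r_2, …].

ranges = [1.6166, 2.8000, 5.3116, 2.9098]

beam 1: φ=-135°, α=240°
  direction (-0.5000, -0.8660); cell (5,2); t to first gridline: x 1.0400, y 0.4619 (then +2.0000 / +1.1547)
    (5,1) via y @ 0.4619
    (4,1) via x @ 1.0400
    (4,0) via y @ 1.6166  # hit
  → r_1 = 1.6166
beam 2: φ=-45°, α=330°
  direction (0.8660, -0.5000); cell (5,2); t to first gridline: x 0.5543, y 0.8000 (then +1.1547 / +2.0000)
    (6,2) via x @ 0.5543
    (6,1) via y @ 0.8000
    (7,1) via x @ 1.7090
    (7,0) via y @ 2.8000  # hit
  → r_2 = 2.8000
beam 3: φ=45°, α=60°
  direction (0.5000, 0.8660); cell (5,2); t to first gridline: x 0.9600, y 0.6928 (then +2.0000 / +1.1547)
    (5,3) via y @ 0.6928
    (6,3) via x @ 0.9600
    (6,4) via y @ 1.8475
    (7,4) via x @ 2.9600
    (7,5) via y @ 3.0022
    (7,6) via y @ 4.1569
    (8,6) via x @ 4.9600
    (8,7) via y @ 5.3116  # hit
  → r_3 = 5.3116
beam 4: φ=135°, α=150°
  direction (-0.8660, 0.5000); cell (5,2); t to first gridline: x 0.6004, y 1.2000 (then +1.1547 / +2.0000)
    (4,2) via x @ 0.6004
    (4,3) via y @ 1.2000
    (3,3) via x @ 1.7551
    (2,3) via x @ 2.9098  # hit
  → r_4 = 2.9098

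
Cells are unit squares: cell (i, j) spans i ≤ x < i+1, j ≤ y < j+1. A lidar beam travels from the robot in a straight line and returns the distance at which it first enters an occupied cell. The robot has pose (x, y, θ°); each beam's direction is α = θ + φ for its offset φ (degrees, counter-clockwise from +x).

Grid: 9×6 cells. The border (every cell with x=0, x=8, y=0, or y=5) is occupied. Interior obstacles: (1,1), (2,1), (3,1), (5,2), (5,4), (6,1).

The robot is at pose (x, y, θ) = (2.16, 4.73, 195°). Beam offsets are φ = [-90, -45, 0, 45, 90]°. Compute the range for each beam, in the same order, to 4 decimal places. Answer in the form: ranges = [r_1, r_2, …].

ranges = [0.2795, 0.5400, 1.2009, 2.3200, 2.8263]

beam 1: φ=-90°, α=105°
  cosα=-0.2588 sinα=0.9659 | (2,4) | tMaxX 0.6182 tMaxY 0.2795 | tΔX 3.8637 tΔY 1.0353
    t=0.2795 [y] (2,5) — stop
  → r_1 = 0.2795
beam 2: φ=-45°, α=150°
  cosα=-0.8660 sinα=0.5000 | (2,4) | tMaxX 0.1848 tMaxY 0.5400 | tΔX 1.1547 tΔY 2.0000
    t=0.1848 [x] (1,4)
    t=0.5400 [y] (1,5) — stop
  → r_2 = 0.5400
beam 3: φ=0°, α=195°
  cosα=-0.9659 sinα=-0.2588 | (2,4) | tMaxX 0.1656 tMaxY 2.8205 | tΔX 1.0353 tΔY 3.8637
    t=0.1656 [x] (1,4)
    t=1.2009 [x] (0,4) — stop
  → r_3 = 1.2009
beam 4: φ=45°, α=240°
  cosα=-0.5000 sinα=-0.8660 | (2,4) | tMaxX 0.3200 tMaxY 0.8429 | tΔX 2.0000 tΔY 1.1547
    t=0.3200 [x] (1,4)
    t=0.8429 [y] (1,3)
    t=1.9976 [y] (1,2)
    t=2.3200 [x] (0,2) — stop
  → r_4 = 2.3200
beam 5: φ=90°, α=285°
  cosα=0.2588 sinα=-0.9659 | (2,4) | tMaxX 3.2455 tMaxY 0.7558 | tΔX 3.8637 tΔY 1.0353
    t=0.7558 [y] (2,3)
    t=1.7910 [y] (2,2)
    t=2.8263 [y] (2,1) — stop
  → r_5 = 2.8263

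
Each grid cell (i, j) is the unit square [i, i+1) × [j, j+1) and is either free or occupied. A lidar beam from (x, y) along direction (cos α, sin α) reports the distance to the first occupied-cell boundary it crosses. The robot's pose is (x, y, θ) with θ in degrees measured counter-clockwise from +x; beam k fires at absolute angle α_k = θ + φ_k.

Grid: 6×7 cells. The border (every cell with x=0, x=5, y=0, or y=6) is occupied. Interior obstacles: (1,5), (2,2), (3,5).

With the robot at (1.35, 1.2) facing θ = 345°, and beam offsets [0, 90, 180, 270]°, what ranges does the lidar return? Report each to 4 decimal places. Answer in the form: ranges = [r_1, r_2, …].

ranges = [0.7727, 4.9693, 0.3623, 0.2071]

beam 1: φ=0°, α=345°
  d=(0.9659,-0.2588)  start (1,1)  tX=0.6729 tY=0.7727  stride 1/|dx|=1.0353 1/|dy|=3.8637
    cross x-line → (2,1), t=0.6729
    cross y-line → (2,0), t=0.7727 (wall)
  → r_1 = 0.7727
beam 2: φ=90°, α=75°
  d=(0.2588,0.9659)  start (1,1)  tX=2.5114 tY=0.8282  stride 1/|dx|=3.8637 1/|dy|=1.0353
    cross y-line → (1,2), t=0.8282
    cross y-line → (1,3), t=1.8635
    cross x-line → (2,3), t=2.5114
    cross y-line → (2,4), t=2.8988
    cross y-line → (2,5), t=3.9340
    cross y-line → (2,6), t=4.9693 (wall)
  → r_2 = 4.9693
beam 3: φ=180°, α=165°
  d=(-0.9659,0.2588)  start (1,1)  tX=0.3623 tY=3.0910  stride 1/|dx|=1.0353 1/|dy|=3.8637
    cross x-line → (0,1), t=0.3623 (wall)
  → r_3 = 0.3623
beam 4: φ=270°, α=255°
  d=(-0.2588,-0.9659)  start (1,1)  tX=1.3523 tY=0.2071  stride 1/|dx|=3.8637 1/|dy|=1.0353
    cross y-line → (1,0), t=0.2071 (wall)
  → r_4 = 0.2071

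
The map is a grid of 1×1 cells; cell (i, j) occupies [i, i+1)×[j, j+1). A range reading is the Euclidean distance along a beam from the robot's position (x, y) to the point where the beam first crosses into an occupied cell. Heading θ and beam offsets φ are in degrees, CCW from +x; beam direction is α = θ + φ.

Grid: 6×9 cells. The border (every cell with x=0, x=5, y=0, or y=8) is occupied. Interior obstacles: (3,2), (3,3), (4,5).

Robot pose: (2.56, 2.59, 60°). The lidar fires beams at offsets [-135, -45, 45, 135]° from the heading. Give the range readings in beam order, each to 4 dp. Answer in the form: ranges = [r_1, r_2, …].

ranges = [1.6461, 0.4555, 5.6008, 1.6150]

beam 1: φ=-135°, α=285°
  d=(0.2588,-0.9659)  start (2,2)  tX=1.7000 tY=0.6108  stride 1/|dx|=3.8637 1/|dy|=1.0353
    cross y-line → (2,1), t=0.6108
    cross y-line → (2,0), t=1.6461 (wall)
  → r_1 = 1.6461
beam 2: φ=-45°, α=15°
  d=(0.9659,0.2588)  start (2,2)  tX=0.4555 tY=1.5841  stride 1/|dx|=1.0353 1/|dy|=3.8637
    cross x-line → (3,2), t=0.4555 (wall)
  → r_2 = 0.4555
beam 3: φ=45°, α=105°
  d=(-0.2588,0.9659)  start (2,2)  tX=2.1637 tY=0.4245  stride 1/|dx|=3.8637 1/|dy|=1.0353
    cross y-line → (2,3), t=0.4245
    cross y-line → (2,4), t=1.4597
    cross x-line → (1,4), t=2.1637
    cross y-line → (1,5), t=2.4950
    cross y-line → (1,6), t=3.5303
    cross y-line → (1,7), t=4.5656
    cross y-line → (1,8), t=5.6008 (wall)
  → r_3 = 5.6008
beam 4: φ=135°, α=195°
  d=(-0.9659,-0.2588)  start (2,2)  tX=0.5798 tY=2.2796  stride 1/|dx|=1.0353 1/|dy|=3.8637
    cross x-line → (1,2), t=0.5798
    cross x-line → (0,2), t=1.6150 (wall)
  → r_4 = 1.6150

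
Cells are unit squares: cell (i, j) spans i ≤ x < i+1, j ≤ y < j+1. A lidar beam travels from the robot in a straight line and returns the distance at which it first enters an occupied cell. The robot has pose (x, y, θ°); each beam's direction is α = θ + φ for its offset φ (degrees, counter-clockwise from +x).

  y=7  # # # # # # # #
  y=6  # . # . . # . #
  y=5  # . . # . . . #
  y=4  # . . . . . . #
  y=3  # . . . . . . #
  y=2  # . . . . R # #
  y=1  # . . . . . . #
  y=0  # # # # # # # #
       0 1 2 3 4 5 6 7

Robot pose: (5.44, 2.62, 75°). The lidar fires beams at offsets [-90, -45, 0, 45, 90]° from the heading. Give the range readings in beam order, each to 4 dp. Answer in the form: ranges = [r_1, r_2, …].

beam 1: φ=-90°, α=345°
  d=(0.9659,-0.2588)  start (5,2)  tX=0.5798 tY=2.3955  stride 1/|dx|=1.0353 1/|dy|=3.8637
    cross x-line → (6,2), t=0.5798 (wall)
  → r_1 = 0.5798
beam 2: φ=-45°, α=30°
  d=(0.8660,0.5000)  start (5,2)  tX=0.6466 tY=0.7600  stride 1/|dx|=1.1547 1/|dy|=2.0000
    cross x-line → (6,2), t=0.6466 (wall)
  → r_2 = 0.6466
beam 3: φ=0°, α=75°
  d=(0.2588,0.9659)  start (5,2)  tX=2.1637 tY=0.3934  stride 1/|dx|=3.8637 1/|dy|=1.0353
    cross y-line → (5,3), t=0.3934
    cross y-line → (5,4), t=1.4287
    cross x-line → (6,4), t=2.1637
    cross y-line → (6,5), t=2.4640
    cross y-line → (6,6), t=3.4992
    cross y-line → (6,7), t=4.5345 (wall)
  → r_3 = 4.5345
beam 4: φ=45°, α=120°
  d=(-0.5000,0.8660)  start (5,2)  tX=0.8800 tY=0.4388  stride 1/|dx|=2.0000 1/|dy|=1.1547
    cross y-line → (5,3), t=0.4388
    cross x-line → (4,3), t=0.8800
    cross y-line → (4,4), t=1.5935
    cross y-line → (4,5), t=2.7482
    cross x-line → (3,5), t=2.8800 (wall)
  → r_4 = 2.8800
beam 5: φ=90°, α=165°
  d=(-0.9659,0.2588)  start (5,2)  tX=0.4555 tY=1.4682  stride 1/|dx|=1.0353 1/|dy|=3.8637
    cross x-line → (4,2), t=0.4555
    cross y-line → (4,3), t=1.4682
    cross x-line → (3,3), t=1.4908
    cross x-line → (2,3), t=2.5261
    cross x-line → (1,3), t=3.5614
    cross x-line → (0,3), t=4.5966 (wall)
  → r_5 = 4.5966

ranges = [0.5798, 0.6466, 4.5345, 2.8800, 4.5966]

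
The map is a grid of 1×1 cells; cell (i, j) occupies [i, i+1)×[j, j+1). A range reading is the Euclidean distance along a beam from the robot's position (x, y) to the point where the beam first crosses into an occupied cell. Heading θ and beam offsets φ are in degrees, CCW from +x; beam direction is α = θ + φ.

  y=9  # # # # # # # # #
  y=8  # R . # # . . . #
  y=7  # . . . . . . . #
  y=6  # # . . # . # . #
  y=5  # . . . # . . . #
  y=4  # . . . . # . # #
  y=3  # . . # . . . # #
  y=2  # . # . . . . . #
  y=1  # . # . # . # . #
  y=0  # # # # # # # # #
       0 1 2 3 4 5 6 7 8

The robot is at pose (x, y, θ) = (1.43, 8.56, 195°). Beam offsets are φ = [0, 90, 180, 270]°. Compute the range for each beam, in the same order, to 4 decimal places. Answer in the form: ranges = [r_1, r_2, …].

ranges = [0.4452, 1.6150, 1.6254, 0.4555]

beam 1: φ=0°, α=195°
  d=(-0.9659,-0.2588)  start (1,8)  tX=0.4452 tY=2.1637  stride 1/|dx|=1.0353 1/|dy|=3.8637
    cross x-line → (0,8), t=0.4452 (wall)
  → r_1 = 0.4452
beam 2: φ=90°, α=285°
  d=(0.2588,-0.9659)  start (1,8)  tX=2.2023 tY=0.5798  stride 1/|dx|=3.8637 1/|dy|=1.0353
    cross y-line → (1,7), t=0.5798
    cross y-line → (1,6), t=1.6150 (wall)
  → r_2 = 1.6150
beam 3: φ=180°, α=15°
  d=(0.9659,0.2588)  start (1,8)  tX=0.5901 tY=1.7000  stride 1/|dx|=1.0353 1/|dy|=3.8637
    cross x-line → (2,8), t=0.5901
    cross x-line → (3,8), t=1.6254 (wall)
  → r_3 = 1.6254
beam 4: φ=270°, α=105°
  d=(-0.2588,0.9659)  start (1,8)  tX=1.6614 tY=0.4555  stride 1/|dx|=3.8637 1/|dy|=1.0353
    cross y-line → (1,9), t=0.4555 (wall)
  → r_4 = 0.4555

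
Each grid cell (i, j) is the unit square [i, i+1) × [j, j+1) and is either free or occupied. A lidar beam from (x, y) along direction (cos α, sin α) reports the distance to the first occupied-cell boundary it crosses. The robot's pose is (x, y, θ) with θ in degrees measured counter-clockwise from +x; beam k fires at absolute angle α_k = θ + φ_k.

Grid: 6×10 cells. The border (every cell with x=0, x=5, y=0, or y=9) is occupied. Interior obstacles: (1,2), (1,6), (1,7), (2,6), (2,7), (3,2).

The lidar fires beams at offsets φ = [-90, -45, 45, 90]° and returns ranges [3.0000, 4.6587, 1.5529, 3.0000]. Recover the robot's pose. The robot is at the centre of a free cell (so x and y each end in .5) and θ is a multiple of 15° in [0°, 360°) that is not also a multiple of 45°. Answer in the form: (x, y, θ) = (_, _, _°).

(x, y, θ) = (3.5, 5.5, 330°)

Candidates: 26 free-cell centres × 16 headings = 416 poses. Raycast each; keep the one whose scan matches to 4 dp.
  (4.5, 2.5, 300°): beam 1 = 0.5774 ≠ 3.0000 ✗
  (1.5, 1.5, 240°): beam 1 = 0.5774 ≠ 3.0000 ✗
  (3.5, 4.5, 15°): beam 1 = 1.5529 ≠ 3.0000 ✗
  (3.5, 3.5, 330°): beam 1 = 0.5774 ≠ 3.0000 ✗
  …
  (3.5, 5.5, 330°): r_1=3.0000, r_2=4.6587, r_3=1.5529, r_4=3.0000 — all match ✓
Unique over the lattice → pose = (3.5, 5.5, 330°).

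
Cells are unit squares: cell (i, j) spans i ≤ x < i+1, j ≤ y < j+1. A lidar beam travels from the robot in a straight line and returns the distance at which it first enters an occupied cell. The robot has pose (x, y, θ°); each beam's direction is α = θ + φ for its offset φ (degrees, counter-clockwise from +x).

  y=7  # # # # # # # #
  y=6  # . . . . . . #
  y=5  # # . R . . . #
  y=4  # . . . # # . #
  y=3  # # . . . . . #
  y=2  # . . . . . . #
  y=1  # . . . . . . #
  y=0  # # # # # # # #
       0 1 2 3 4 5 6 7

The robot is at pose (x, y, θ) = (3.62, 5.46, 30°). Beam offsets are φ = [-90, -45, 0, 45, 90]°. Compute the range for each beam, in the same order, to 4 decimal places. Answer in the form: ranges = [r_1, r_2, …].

ranges = [0.7600, 1.7773, 3.0800, 1.5943, 1.7782]

beam 1: φ=-90°, α=300°
  direction (0.5000, -0.8660); cell (3,5); t to first gridline: x 0.7600, y 0.5312 (then +2.0000 / +1.1547)
    (3,4) via y @ 0.5312
    (4,4) via x @ 0.7600  # hit
  → r_1 = 0.7600
beam 2: φ=-45°, α=345°
  direction (0.9659, -0.2588); cell (3,5); t to first gridline: x 0.3934, y 1.7773 (then +1.0353 / +3.8637)
    (4,5) via x @ 0.3934
    (5,5) via x @ 1.4287
    (5,4) via y @ 1.7773  # hit
  → r_2 = 1.7773
beam 3: φ=0°, α=30°
  direction (0.8660, 0.5000); cell (3,5); t to first gridline: x 0.4388, y 1.0800 (then +1.1547 / +2.0000)
    (4,5) via x @ 0.4388
    (4,6) via y @ 1.0800
    (5,6) via x @ 1.5935
    (6,6) via x @ 2.7482
    (6,7) via y @ 3.0800  # hit
  → r_3 = 3.0800
beam 4: φ=45°, α=75°
  direction (0.2588, 0.9659); cell (3,5); t to first gridline: x 1.4682, y 0.5590 (then +3.8637 / +1.0353)
    (3,6) via y @ 0.5590
    (4,6) via x @ 1.4682
    (4,7) via y @ 1.5943  # hit
  → r_4 = 1.5943
beam 5: φ=90°, α=120°
  direction (-0.5000, 0.8660); cell (3,5); t to first gridline: x 1.2400, y 0.6235 (then +2.0000 / +1.1547)
    (3,6) via y @ 0.6235
    (2,6) via x @ 1.2400
    (2,7) via y @ 1.7782  # hit
  → r_5 = 1.7782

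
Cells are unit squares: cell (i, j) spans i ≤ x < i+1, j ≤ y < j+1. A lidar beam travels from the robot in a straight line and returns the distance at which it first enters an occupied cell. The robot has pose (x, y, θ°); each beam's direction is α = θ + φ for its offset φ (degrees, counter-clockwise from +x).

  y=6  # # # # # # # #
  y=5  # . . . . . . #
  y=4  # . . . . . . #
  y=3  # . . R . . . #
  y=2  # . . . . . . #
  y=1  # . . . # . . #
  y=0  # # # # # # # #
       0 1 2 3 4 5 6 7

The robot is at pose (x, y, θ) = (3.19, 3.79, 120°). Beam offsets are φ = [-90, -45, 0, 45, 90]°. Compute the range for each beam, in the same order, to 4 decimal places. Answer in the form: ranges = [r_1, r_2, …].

beam 1: φ=-90°, α=30°
  cosα=0.8660 sinα=0.5000 | (3,3) | tMaxX 0.9353 tMaxY 0.4200 | tΔX 1.1547 tΔY 2.0000
    t=0.4200 [y] (3,4)
    t=0.9353 [x] (4,4)
    t=2.0900 [x] (5,4)
    t=2.4200 [y] (5,5)
    t=3.2447 [x] (6,5)
    t=4.3994 [x] (7,5) — stop
  → r_1 = 4.3994
beam 2: φ=-45°, α=75°
  cosα=0.2588 sinα=0.9659 | (3,3) | tMaxX 3.1296 tMaxY 0.2174 | tΔX 3.8637 tΔY 1.0353
    t=0.2174 [y] (3,4)
    t=1.2527 [y] (3,5)
    t=2.2880 [y] (3,6) — stop
  → r_2 = 2.2880
beam 3: φ=0°, α=120°
  cosα=-0.5000 sinα=0.8660 | (3,3) | tMaxX 0.3800 tMaxY 0.2425 | tΔX 2.0000 tΔY 1.1547
    t=0.2425 [y] (3,4)
    t=0.3800 [x] (2,4)
    t=1.3972 [y] (2,5)
    t=2.3800 [x] (1,5)
    t=2.5519 [y] (1,6) — stop
  → r_3 = 2.5519
beam 4: φ=45°, α=165°
  cosα=-0.9659 sinα=0.2588 | (3,3) | tMaxX 0.1967 tMaxY 0.8114 | tΔX 1.0353 tΔY 3.8637
    t=0.1967 [x] (2,3)
    t=0.8114 [y] (2,4)
    t=1.2320 [x] (1,4)
    t=2.2673 [x] (0,4) — stop
  → r_4 = 2.2673
beam 5: φ=90°, α=210°
  cosα=-0.8660 sinα=-0.5000 | (3,3) | tMaxX 0.2194 tMaxY 1.5800 | tΔX 1.1547 tΔY 2.0000
    t=0.2194 [x] (2,3)
    t=1.3741 [x] (1,3)
    t=1.5800 [y] (1,2)
    t=2.5288 [x] (0,2) — stop
  → r_5 = 2.5288

ranges = [4.3994, 2.2880, 2.5519, 2.2673, 2.5288]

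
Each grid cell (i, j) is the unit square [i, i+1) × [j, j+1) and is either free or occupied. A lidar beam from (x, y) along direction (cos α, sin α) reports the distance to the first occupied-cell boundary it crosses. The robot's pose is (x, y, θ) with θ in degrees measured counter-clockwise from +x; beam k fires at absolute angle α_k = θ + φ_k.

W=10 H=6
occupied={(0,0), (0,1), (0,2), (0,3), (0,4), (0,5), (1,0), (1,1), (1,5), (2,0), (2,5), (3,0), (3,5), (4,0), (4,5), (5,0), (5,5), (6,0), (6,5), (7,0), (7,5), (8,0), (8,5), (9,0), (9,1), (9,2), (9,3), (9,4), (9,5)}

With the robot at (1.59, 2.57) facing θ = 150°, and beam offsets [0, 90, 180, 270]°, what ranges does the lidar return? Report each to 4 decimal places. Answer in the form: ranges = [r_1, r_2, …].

beam 1: φ=0°, α=150°
  dir = (cos 150°, sin 150°) = (-0.8660, 0.5000); from cell (1,2)
  next x-line at t=0.6813, next y-line at t=0.8600; Δt_x=1.1547, Δt_y=2.0000
    x: enter (0,2) at t=0.6813 ← occupied
  → r_1 = 0.6813
beam 2: φ=90°, α=240°
  dir = (cos 240°, sin 240°) = (-0.5000, -0.8660); from cell (1,2)
  next x-line at t=1.1800, next y-line at t=0.6582; Δt_x=2.0000, Δt_y=1.1547
    y: enter (1,1) at t=0.6582 ← occupied
  → r_2 = 0.6582
beam 3: φ=180°, α=330°
  dir = (cos 330°, sin 330°) = (0.8660, -0.5000); from cell (1,2)
  next x-line at t=0.4734, next y-line at t=1.1400; Δt_x=1.1547, Δt_y=2.0000
    x: enter (2,2) at t=0.4734
    y: enter (2,1) at t=1.1400
    x: enter (3,1) at t=1.6281
    x: enter (4,1) at t=2.7828
    y: enter (4,0) at t=3.1400 ← occupied
  → r_3 = 3.1400
beam 4: φ=270°, α=60°
  dir = (cos 60°, sin 60°) = (0.5000, 0.8660); from cell (1,2)
  next x-line at t=0.8200, next y-line at t=0.4965; Δt_x=2.0000, Δt_y=1.1547
    y: enter (1,3) at t=0.4965
    x: enter (2,3) at t=0.8200
    y: enter (2,4) at t=1.6512
    y: enter (2,5) at t=2.8059 ← occupied
  → r_4 = 2.8059

ranges = [0.6813, 0.6582, 3.1400, 2.8059]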